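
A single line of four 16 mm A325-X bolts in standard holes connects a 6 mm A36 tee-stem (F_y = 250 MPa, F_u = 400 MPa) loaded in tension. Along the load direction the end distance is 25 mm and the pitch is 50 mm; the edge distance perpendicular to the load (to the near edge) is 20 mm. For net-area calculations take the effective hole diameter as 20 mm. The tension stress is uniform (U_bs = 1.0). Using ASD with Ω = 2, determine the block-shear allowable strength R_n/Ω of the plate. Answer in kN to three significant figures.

Shear plane L_v = 25 + 3·50 = 175 mm; A_gv = 175 × 6 = 1050 mm².
A_nv = (175 − 3.5·20) × 6 = 630 mm².
A_nt = (20 − 0.5·20) × 6 = 60 mm².
0.6 F_u A_nv = 151.2 kN; 0.6 F_y A_gv = 157.5 kN → shear rupture governs the shear term.
R_n = 151.2 + 1.0 × 400 × 60 / 1000 = 175.2 kN.
Allowable strength R_n/Ω = 175.2 / 2 = 87.6 kN.

87.6 kN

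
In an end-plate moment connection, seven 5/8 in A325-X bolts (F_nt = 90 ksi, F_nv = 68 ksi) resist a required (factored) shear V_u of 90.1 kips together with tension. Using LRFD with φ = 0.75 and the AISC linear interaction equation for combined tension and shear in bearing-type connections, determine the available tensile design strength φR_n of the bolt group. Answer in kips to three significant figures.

A_b = π·0.625²/4 = 0.3068 in²; f_rv = 90.1 / (7 × 0.3068) = 41.95 ksi.
F'_nt = 1.3 F_nt − (F_nt / φF_nv) f_rv = 1.3·90 − (90/(0.75·68))·41.95 = 42.96 ksi, capped at F_nt → F'_nt = 42.96 ksi.
R_n = F'_nt · A_b · n = 42.96 × 0.3068 × 7 = 92.27 kips.
Design strength φR_n = 0.75 × 92.27 = 69.2 kips.

69.2 kips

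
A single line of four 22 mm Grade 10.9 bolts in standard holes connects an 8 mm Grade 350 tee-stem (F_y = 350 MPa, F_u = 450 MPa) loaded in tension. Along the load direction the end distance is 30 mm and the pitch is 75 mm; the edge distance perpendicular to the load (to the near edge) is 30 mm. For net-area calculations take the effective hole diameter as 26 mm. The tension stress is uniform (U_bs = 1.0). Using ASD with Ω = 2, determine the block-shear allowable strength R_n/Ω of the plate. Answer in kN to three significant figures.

208 kN

Shear plane L_v = 30 + 3·75 = 255 mm; A_gv = 255 × 8 = 2040 mm².
A_nv = (255 − 3.5·26) × 8 = 1312 mm².
A_nt = (30 − 0.5·26) × 8 = 136 mm².
0.6 F_u A_nv = 354.2 kN; 0.6 F_y A_gv = 428.4 kN → shear rupture governs the shear term.
R_n = 354.2 + 1.0 × 450 × 136 / 1000 = 415.4 kN.
Allowable strength R_n/Ω = 415.4 / 2 = 208 kN.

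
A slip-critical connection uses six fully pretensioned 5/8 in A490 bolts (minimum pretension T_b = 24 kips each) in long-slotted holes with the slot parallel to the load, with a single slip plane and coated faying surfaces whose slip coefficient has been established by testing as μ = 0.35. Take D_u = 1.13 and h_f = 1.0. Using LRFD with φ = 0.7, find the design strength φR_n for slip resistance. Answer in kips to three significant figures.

R_n = μ · D_u · h_f · T_b · n_s · n_b = 0.35 × 1.13 × 1.0 × 24 × 1 × 6 = 56.95 kips.
Design strength φR_n = 0.7 × 56.95 = 39.9 kips.

39.9 kips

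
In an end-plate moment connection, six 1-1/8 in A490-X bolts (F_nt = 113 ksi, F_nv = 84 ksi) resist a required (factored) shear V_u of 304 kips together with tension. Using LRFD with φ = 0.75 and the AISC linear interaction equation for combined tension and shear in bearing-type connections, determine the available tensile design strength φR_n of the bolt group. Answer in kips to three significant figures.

248 kips

A_b = π·1.125²/4 = 0.994 in²; f_rv = 304 / (6 × 0.994) = 50.97 ksi.
F'_nt = 1.3 F_nt − (F_nt / φF_nv) f_rv = 1.3·113 − (113/(0.75·84))·50.97 = 55.47 ksi, capped at F_nt → F'_nt = 55.47 ksi.
R_n = F'_nt · A_b · n = 55.47 × 0.994 × 6 = 330.9 kips.
Design strength φR_n = 0.75 × 330.9 = 248 kips.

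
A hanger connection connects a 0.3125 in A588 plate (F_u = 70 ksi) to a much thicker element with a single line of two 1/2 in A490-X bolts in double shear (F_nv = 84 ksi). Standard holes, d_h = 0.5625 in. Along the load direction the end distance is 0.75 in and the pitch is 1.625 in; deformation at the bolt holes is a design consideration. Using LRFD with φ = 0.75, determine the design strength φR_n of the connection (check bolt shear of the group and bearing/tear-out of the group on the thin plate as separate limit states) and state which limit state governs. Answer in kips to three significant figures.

Bolt shear: A_b = π·0.5²/4 = 0.1963 in²; R_n = 84 × 0.1963 × 2 × 2 = 65.97 kips → 0.75 × 65.97 = 49.5 kips.
Bearing (1.2 l_c t F_u ≤ 2.4 d t F_u): upper limit = 2.4·0.5·0.3125·70 = 26.25 kips.
  Edge l_c = 0.75 − 0.5625/2 = 0.4688 → r_n = 12.3 kips; interior l_c = 1.625 − 0.5625 = 1.062 → r_n = 26.25 kips.
  R_n,bearing = 1·12.3 + 1·26.25 = 38.55 kips → 0.75 × 38.55 = 28.9 kips.
Bearing governs: 28.9 kips.

28.9 kips (bearing governs)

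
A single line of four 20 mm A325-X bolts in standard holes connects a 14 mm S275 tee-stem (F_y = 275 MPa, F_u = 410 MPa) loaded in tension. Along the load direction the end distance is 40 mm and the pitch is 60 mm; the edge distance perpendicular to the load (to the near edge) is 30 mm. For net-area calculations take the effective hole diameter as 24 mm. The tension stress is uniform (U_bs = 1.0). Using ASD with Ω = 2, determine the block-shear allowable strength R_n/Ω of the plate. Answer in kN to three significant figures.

286 kN

Shear plane L_v = 40 + 3·60 = 220 mm; A_gv = 220 × 14 = 3080 mm².
A_nv = (220 − 3.5·24) × 14 = 1904 mm².
A_nt = (30 − 0.5·24) × 14 = 252 mm².
0.6 F_u A_nv = 468.4 kN; 0.6 F_y A_gv = 508.2 kN → shear rupture governs the shear term.
R_n = 468.4 + 1.0 × 410 × 252 / 1000 = 571.7 kN.
Allowable strength R_n/Ω = 571.7 / 2 = 286 kN.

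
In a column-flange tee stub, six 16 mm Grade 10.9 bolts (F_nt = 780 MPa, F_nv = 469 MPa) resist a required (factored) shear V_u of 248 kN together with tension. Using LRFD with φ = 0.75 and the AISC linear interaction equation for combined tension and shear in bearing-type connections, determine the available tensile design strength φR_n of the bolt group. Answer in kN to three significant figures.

A_b = π·16²/4 = 201.1 mm²; f_rv = 248 × 1000 / (6 × 201.1) = 205.6 MPa.
F'_nt = 1.3 F_nt − (F_nt / φF_nv) f_rv = 1.3·780 − (780/(0.75·469))·205.6 = 558.1 MPa, capped at F_nt → F'_nt = 558.1 MPa.
R_n = F'_nt · A_b · n = 558.1 × 201.1 × 6 / 1000 = 673.3 kN.
Design strength φR_n = 0.75 × 673.3 = 505 kN.

505 kN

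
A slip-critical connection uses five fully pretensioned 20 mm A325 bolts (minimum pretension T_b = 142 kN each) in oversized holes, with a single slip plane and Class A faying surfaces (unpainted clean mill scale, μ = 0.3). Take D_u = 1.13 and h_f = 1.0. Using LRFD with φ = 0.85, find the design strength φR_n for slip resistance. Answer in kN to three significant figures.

R_n = μ · D_u · h_f · T_b · n_s · n_b = 0.3 × 1.13 × 1.0 × 142 × 1 × 5 = 240.7 kN.
Design strength φR_n = 0.85 × 240.7 = 205 kN.

205 kN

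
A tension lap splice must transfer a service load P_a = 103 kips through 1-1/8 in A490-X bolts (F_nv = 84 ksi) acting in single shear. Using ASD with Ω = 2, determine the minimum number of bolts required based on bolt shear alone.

A_b = π·1.125²/4 = 0.994 in².
Per-bolt allowable strength R_n/Ω = 84 × 0.994 × 1 / 2 = 41.75 kips.
n ≥ 103 / 41.75 = 2.467 → use 3 bolts.

3 bolts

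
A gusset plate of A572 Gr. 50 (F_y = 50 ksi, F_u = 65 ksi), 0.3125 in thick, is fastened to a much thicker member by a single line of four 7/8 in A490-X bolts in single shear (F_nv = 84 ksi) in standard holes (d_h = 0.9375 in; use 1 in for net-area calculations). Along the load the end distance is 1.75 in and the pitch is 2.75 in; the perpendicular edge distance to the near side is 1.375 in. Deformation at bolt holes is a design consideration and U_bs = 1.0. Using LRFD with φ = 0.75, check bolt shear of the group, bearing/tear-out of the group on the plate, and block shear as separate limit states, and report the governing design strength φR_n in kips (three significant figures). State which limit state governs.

72.7 kips (block shear governs)

Bolt shear: A_b = π·0.875²/4 = 0.6013 in²; R_n = 84 × 0.6013 × 4 × 1 = 202 kips → 0.75 × 202 = 152 kips.
Bearing: edge l_c = 1.281, r_n = 31.23 kips; interior l_c = 1.812, r_n = 42.66 kips; R_n = 31.23 + 3·42.66 = 159.2 kips → 119 kips.
Block shear: A_gv = 3.125, A_nv = 2.031, A_nt = 0.2734 in²; R_n = min(0.6F_uA_nv, 0.6F_yA_gv) + U_bs·F_u·A_nt = 96.99 kips → 72.7 kips.
Block shear governs: 72.7 kips.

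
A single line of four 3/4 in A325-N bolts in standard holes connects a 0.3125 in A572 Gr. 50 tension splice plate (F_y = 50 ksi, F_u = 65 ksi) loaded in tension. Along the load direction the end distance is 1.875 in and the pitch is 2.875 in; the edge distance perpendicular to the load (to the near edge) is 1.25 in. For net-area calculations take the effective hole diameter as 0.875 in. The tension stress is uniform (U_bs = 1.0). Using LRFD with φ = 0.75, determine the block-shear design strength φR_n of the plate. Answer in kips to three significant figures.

Shear plane L_v = 1.875 + 3·2.875 = 10.5 in; A_gv = 10.5 × 0.3125 = 3.281 in².
A_nv = (10.5 − 3.5·0.875) × 0.3125 = 2.324 in².
A_nt = (1.25 − 0.5·0.875) × 0.3125 = 0.2539 in².
0.6 F_u A_nv = 90.64 kips; 0.6 F_y A_gv = 98.44 kips → shear rupture governs the shear term.
R_n = 90.64 + 1.0 × 65 × 0.2539 = 107.1 kips.
Design strength φR_n = 0.75 × 107.1 = 80.4 kips.

80.4 kips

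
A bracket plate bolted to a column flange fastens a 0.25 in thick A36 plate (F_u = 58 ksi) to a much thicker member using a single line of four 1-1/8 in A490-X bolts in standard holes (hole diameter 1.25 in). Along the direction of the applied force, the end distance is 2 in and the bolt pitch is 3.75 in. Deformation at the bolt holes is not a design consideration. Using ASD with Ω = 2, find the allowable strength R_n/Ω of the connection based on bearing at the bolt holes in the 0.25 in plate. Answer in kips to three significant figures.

88.4 kips

Per bolt r_n = 1.5 l_c t F_u ≤ 3.0 d t F_u; upper limit = 3.0 × 1.125 × 0.25 × 58 = 48.94 kips.
Edge bolt: l_c = 2 − 1.25/2 = 1.375 in → 1.5 × 1.375 × 0.25 × 58 = 29.91 → r_n = 29.91 kips.
Interior bolts: l_c = 3.75 − 1.25 = 2.5 in → 1.5 × 2.5 × 0.25 × 58 = 54.38 → r_n = 48.94 kips.
R_n = 1 × 29.91 + 3 × 48.94 = 176.7 kips.
Allowable strength R_n/Ω = 176.7 / 2 = 88.4 kips.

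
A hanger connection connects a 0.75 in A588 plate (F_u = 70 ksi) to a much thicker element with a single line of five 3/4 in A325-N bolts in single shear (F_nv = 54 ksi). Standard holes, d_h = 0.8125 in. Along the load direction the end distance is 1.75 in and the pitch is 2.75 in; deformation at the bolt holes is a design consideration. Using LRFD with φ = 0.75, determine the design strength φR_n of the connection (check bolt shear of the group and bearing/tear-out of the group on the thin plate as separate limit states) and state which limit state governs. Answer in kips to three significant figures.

89.5 kips (bolt shear governs)

Bolt shear: A_b = π·0.75²/4 = 0.4418 in²; R_n = 54 × 0.4418 × 5 × 1 = 119.3 kips → 0.75 × 119.3 = 89.5 kips.
Bearing (1.2 l_c t F_u ≤ 2.4 d t F_u): upper limit = 2.4·0.75·0.75·70 = 94.5 kips.
  Edge l_c = 1.75 − 0.8125/2 = 1.344 → r_n = 84.66 kips; interior l_c = 2.75 − 0.8125 = 1.938 → r_n = 94.5 kips.
  R_n,bearing = 1·84.66 + 4·94.5 = 462.7 kips → 0.75 × 462.7 = 347 kips.
Bolt shear governs: 89.5 kips.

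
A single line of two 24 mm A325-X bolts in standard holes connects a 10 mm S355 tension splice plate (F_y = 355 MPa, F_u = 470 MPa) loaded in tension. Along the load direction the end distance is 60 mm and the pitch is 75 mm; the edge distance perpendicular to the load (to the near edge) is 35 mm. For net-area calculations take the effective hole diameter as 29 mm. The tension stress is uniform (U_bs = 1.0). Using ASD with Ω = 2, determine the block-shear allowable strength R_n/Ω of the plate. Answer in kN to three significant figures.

177 kN

Shear plane L_v = 60 + 1·75 = 135 mm; A_gv = 135 × 10 = 1350 mm².
A_nv = (135 − 1.5·29) × 10 = 915 mm².
A_nt = (35 − 0.5·29) × 10 = 205 mm².
0.6 F_u A_nv = 258 kN; 0.6 F_y A_gv = 287.6 kN → shear rupture governs the shear term.
R_n = 258 + 1.0 × 470 × 205 / 1000 = 354.4 kN.
Allowable strength R_n/Ω = 354.4 / 2 = 177 kN.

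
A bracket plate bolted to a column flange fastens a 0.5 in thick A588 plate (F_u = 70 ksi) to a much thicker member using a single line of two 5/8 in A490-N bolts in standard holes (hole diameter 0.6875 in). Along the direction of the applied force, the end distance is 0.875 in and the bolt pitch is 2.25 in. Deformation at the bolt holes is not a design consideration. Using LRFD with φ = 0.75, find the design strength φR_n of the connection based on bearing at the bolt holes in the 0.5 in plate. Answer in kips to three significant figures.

70.1 kips

Per bolt r_n = 1.5 l_c t F_u ≤ 3.0 d t F_u; upper limit = 3.0 × 0.625 × 0.5 × 70 = 65.62 kips.
Edge bolt: l_c = 0.875 − 0.6875/2 = 0.5312 in → 1.5 × 0.5312 × 0.5 × 70 = 27.89 → r_n = 27.89 kips.
Interior bolts: l_c = 2.25 − 0.6875 = 1.562 in → 1.5 × 1.562 × 0.5 × 70 = 82.03 → r_n = 65.62 kips.
R_n = 1 × 27.89 + 1 × 65.62 = 93.52 kips.
Design strength φR_n = 0.75 × 93.52 = 70.1 kips.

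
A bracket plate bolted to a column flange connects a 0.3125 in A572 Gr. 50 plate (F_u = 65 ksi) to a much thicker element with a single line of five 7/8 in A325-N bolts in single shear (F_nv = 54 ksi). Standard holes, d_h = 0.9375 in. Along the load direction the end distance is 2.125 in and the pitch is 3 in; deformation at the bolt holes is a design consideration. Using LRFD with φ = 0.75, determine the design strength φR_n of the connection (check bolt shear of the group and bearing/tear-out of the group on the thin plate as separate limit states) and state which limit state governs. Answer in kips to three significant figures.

Bolt shear: A_b = π·0.875²/4 = 0.6013 in²; R_n = 54 × 0.6013 × 5 × 1 = 162.4 kips → 0.75 × 162.4 = 122 kips.
Bearing (1.2 l_c t F_u ≤ 2.4 d t F_u): upper limit = 2.4·0.875·0.3125·65 = 42.66 kips.
  Edge l_c = 2.125 − 0.9375/2 = 1.656 → r_n = 40.37 kips; interior l_c = 3 − 0.9375 = 2.062 → r_n = 42.66 kips.
  R_n,bearing = 1·40.37 + 4·42.66 = 211 kips → 0.75 × 211 = 158 kips.
Bolt shear governs: 122 kips.

122 kips (bolt shear governs)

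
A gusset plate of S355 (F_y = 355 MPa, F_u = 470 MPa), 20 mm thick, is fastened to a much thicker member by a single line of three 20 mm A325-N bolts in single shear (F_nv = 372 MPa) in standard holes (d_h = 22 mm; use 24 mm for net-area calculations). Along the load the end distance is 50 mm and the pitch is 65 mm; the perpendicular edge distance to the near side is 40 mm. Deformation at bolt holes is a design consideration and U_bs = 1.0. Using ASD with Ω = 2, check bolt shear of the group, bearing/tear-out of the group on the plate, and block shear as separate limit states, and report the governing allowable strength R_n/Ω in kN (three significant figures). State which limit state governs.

Bolt shear: A_b = π·20²/4 = 314.2 mm²; R_n = 372 × 314.2 × 3 × 1 / 1000 = 350.6 kN → 350.6 / 2 = 175 kN.
Bearing: edge l_c = 39, r_n = 439.9 kN; interior l_c = 43, r_n = 451.2 kN; R_n = 439.9 + 2·451.2 = 1342 kN → 671 kN.
Block shear: A_gv = 3600, A_nv = 2400, A_nt = 560 mm²; R_n = min(0.6F_uA_nv, 0.6F_yA_gv) + U_bs·F_u·A_nt = 940 kN → 470 kN.
Bolt shear governs: 175 kN.

175 kN (bolt shear governs)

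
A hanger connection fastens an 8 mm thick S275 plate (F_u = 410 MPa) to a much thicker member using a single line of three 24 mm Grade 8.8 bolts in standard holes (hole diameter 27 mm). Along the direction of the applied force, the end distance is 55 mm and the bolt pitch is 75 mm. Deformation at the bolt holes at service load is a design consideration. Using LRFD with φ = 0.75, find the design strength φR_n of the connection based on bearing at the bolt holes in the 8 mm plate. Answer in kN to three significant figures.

Per bolt r_n = 1.2 l_c t F_u ≤ 2.4 d t F_u; upper limit = 2.4 × 24 × 8 × 410 / 1000 = 188.9 kN.
Edge bolt: l_c = 55 − 27/2 = 41.5 mm → 1.2 × 41.5 × 8 × 410 / 1000 = 163.3 → r_n = 163.3 kN.
Interior bolts: l_c = 75 − 27 = 48 mm → 1.2 × 48 × 8 × 410 / 1000 = 188.9 → r_n = 188.9 kN.
R_n = 1 × 163.3 + 2 × 188.9 = 541.2 kN.
Design strength φR_n = 0.75 × 541.2 = 406 kN.

406 kN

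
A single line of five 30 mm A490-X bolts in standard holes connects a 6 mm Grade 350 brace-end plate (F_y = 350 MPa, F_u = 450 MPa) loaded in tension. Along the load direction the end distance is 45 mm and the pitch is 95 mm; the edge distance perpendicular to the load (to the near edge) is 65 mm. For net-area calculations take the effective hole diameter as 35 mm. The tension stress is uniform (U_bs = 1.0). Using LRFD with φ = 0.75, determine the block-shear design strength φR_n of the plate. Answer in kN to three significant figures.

Shear plane L_v = 45 + 4·95 = 425 mm; A_gv = 425 × 6 = 2550 mm².
A_nv = (425 − 4.5·35) × 6 = 1605 mm².
A_nt = (65 − 0.5·35) × 6 = 285 mm².
0.6 F_u A_nv = 433.4 kN; 0.6 F_y A_gv = 535.5 kN → shear rupture governs the shear term.
R_n = 433.4 + 1.0 × 450 × 285 / 1000 = 561.6 kN.
Design strength φR_n = 0.75 × 561.6 = 421 kN.

421 kN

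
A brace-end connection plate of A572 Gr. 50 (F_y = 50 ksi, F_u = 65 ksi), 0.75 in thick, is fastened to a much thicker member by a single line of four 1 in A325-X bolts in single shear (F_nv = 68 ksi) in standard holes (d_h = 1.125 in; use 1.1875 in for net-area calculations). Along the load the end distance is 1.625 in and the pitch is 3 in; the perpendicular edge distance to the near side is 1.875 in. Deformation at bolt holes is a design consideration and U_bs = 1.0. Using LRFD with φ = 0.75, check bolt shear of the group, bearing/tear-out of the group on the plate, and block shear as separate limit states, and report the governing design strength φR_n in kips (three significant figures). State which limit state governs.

160 kips (bolt shear governs)

Bolt shear: A_b = π·1²/4 = 0.7854 in²; R_n = 68 × 0.7854 × 4 × 1 = 213.6 kips → 0.75 × 213.6 = 160 kips.
Bearing: edge l_c = 1.062, r_n = 62.16 kips; interior l_c = 1.875, r_n = 109.7 kips; R_n = 62.16 + 3·109.7 = 391.2 kips → 293 kips.
Block shear: A_gv = 7.969, A_nv = 4.852, A_nt = 0.9609 in²; R_n = min(0.6F_uA_nv, 0.6F_yA_gv) + U_bs·F_u·A_nt = 251.7 kips → 189 kips.
Bolt shear governs: 160 kips.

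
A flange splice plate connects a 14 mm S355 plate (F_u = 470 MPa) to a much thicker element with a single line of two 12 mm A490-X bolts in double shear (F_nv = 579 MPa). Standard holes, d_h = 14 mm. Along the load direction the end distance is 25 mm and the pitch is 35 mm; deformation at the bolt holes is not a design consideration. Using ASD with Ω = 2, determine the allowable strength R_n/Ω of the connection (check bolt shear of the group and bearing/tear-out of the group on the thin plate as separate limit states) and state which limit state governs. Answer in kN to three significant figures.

131 kN (bolt shear governs)

Bolt shear: A_b = π·12²/4 = 113.1 mm²; R_n = 579 × 113.1 × 2 × 2 / 1000 = 261.9 kN → 261.9 / 2 = 131 kN.
Bearing (1.5 l_c t F_u ≤ 3.0 d t F_u): upper limit = 3.0·12·14·470 / 1000 = 236.9 kN.
  Edge l_c = 25 − 14/2 = 18 → r_n = 177.7 kN; interior l_c = 35 − 14 = 21 → r_n = 207.3 kN.
  R_n,bearing = 1·177.7 + 1·207.3 = 384.9 kN → 384.9 / 2 = 192 kN.
Bolt shear governs: 131 kN.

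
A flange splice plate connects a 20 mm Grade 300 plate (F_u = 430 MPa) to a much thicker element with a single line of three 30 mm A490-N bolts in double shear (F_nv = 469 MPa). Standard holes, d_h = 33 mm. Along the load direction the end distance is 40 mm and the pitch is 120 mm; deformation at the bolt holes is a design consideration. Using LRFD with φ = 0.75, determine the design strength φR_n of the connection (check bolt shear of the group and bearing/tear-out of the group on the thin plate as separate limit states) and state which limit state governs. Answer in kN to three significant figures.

Bolt shear: A_b = π·30²/4 = 706.9 mm²; R_n = 469 × 706.9 × 3 × 2 / 1000 = 1989 kN → 0.75 × 1989 = 1490 kN.
Bearing (1.2 l_c t F_u ≤ 2.4 d t F_u): upper limit = 2.4·30·20·430 / 1000 = 619.2 kN.
  Edge l_c = 40 − 33/2 = 23.5 → r_n = 242.5 kN; interior l_c = 120 − 33 = 87 → r_n = 619.2 kN.
  R_n,bearing = 1·242.5 + 2·619.2 = 1481 kN → 0.75 × 1481 = 1110 kN.
Bearing governs: 1110 kN.

1110 kN (bearing governs)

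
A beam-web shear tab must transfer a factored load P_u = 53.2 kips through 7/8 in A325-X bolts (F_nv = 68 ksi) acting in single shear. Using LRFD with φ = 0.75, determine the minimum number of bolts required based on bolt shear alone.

A_b = π·0.875²/4 = 0.6013 in².
Per-bolt design strength φR_n = 0.75 × 68 × 0.6013 × 1 = 30.67 kips.
n ≥ 53.2 / 30.67 = 1.735 → use 2 bolts.

2 bolts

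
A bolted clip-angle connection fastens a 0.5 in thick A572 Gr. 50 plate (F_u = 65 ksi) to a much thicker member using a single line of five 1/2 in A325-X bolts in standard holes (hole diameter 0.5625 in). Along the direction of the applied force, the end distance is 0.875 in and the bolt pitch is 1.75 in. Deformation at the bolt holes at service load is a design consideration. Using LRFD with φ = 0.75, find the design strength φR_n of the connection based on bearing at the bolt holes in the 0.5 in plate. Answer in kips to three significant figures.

Per bolt r_n = 1.2 l_c t F_u ≤ 2.4 d t F_u; upper limit = 2.4 × 0.5 × 0.5 × 65 = 39 kips.
Edge bolt: l_c = 0.875 − 0.5625/2 = 0.5938 in → 1.2 × 0.5938 × 0.5 × 65 = 23.16 → r_n = 23.16 kips.
Interior bolts: l_c = 1.75 − 0.5625 = 1.188 in → 1.2 × 1.188 × 0.5 × 65 = 46.31 → r_n = 39 kips.
R_n = 1 × 23.16 + 4 × 39 = 179.2 kips.
Design strength φR_n = 0.75 × 179.2 = 134 kips.

134 kips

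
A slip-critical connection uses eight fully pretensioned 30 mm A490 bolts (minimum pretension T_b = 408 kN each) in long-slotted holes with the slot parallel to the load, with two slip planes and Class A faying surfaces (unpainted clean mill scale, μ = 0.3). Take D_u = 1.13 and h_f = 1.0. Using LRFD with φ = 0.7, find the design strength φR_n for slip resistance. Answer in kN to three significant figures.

R_n = μ · D_u · h_f · T_b · n_s · n_b = 0.3 × 1.13 × 1.0 × 408 × 2 × 8 = 2213 kN.
Design strength φR_n = 0.7 × 2213 = 1550 kN.

1550 kN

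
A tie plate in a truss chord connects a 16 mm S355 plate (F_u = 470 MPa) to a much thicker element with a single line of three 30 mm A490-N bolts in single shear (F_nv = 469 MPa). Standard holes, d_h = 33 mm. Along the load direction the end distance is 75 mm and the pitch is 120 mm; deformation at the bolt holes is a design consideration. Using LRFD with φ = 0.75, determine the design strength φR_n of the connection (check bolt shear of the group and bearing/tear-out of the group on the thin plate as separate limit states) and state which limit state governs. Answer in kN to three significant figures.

Bolt shear: A_b = π·30²/4 = 706.9 mm²; R_n = 469 × 706.9 × 3 × 1 / 1000 = 994.5 kN → 0.75 × 994.5 = 746 kN.
Bearing (1.2 l_c t F_u ≤ 2.4 d t F_u): upper limit = 2.4·30·16·470 / 1000 = 541.4 kN.
  Edge l_c = 75 − 33/2 = 58.5 → r_n = 527.9 kN; interior l_c = 120 − 33 = 87 → r_n = 541.4 kN.
  R_n,bearing = 1·527.9 + 2·541.4 = 1611 kN → 0.75 × 1611 = 1210 kN.
Bolt shear governs: 746 kN.

746 kN (bolt shear governs)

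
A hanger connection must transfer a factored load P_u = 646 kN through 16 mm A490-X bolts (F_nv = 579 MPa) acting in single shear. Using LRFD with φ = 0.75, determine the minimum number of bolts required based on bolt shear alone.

8 bolts

A_b = π·16²/4 = 201.1 mm².
Per-bolt design strength φR_n = 0.75 × 579 × 201.1 × 1 / 1000 = 87.31 kN.
n ≥ 646 / 87.31 = 7.399 → use 8 bolts.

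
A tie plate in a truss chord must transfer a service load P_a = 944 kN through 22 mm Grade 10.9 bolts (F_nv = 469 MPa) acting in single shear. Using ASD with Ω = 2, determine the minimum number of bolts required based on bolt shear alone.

A_b = π·22²/4 = 380.1 mm².
Per-bolt allowable strength R_n/Ω = 469 × 380.1 × 1 / 1000 / 2 = 89.14 kN.
n ≥ 944 / 89.14 = 10.59 → use 11 bolts.

11 bolts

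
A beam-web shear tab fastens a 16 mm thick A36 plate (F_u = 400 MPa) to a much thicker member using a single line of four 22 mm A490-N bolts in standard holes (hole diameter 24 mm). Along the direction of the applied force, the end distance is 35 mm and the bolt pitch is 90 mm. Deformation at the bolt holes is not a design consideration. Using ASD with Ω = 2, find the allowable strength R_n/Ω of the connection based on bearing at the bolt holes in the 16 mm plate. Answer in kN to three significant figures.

Per bolt r_n = 1.5 l_c t F_u ≤ 3.0 d t F_u; upper limit = 3.0 × 22 × 16 × 400 / 1000 = 422.4 kN.
Edge bolt: l_c = 35 − 24/2 = 23 mm → 1.5 × 23 × 16 × 400 / 1000 = 220.8 → r_n = 220.8 kN.
Interior bolts: l_c = 90 − 24 = 66 mm → 1.5 × 66 × 16 × 400 / 1000 = 633.6 → r_n = 422.4 kN.
R_n = 1 × 220.8 + 3 × 422.4 = 1488 kN.
Allowable strength R_n/Ω = 1488 / 2 = 744 kN.

744 kN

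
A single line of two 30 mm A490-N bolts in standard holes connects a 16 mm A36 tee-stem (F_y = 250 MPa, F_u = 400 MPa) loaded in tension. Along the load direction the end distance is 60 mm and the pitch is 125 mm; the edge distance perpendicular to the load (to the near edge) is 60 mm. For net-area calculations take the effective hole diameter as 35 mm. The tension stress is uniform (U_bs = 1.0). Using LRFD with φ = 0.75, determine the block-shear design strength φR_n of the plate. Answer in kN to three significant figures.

537 kN

Shear plane L_v = 60 + 1·125 = 185 mm; A_gv = 185 × 16 = 2960 mm².
A_nv = (185 − 1.5·35) × 16 = 2120 mm².
A_nt = (60 − 0.5·35) × 16 = 680 mm².
0.6 F_u A_nv = 508.8 kN; 0.6 F_y A_gv = 444 kN → shear yielding governs the shear term.
R_n = 444 + 1.0 × 400 × 680 / 1000 = 716 kN.
Design strength φR_n = 0.75 × 716 = 537 kN.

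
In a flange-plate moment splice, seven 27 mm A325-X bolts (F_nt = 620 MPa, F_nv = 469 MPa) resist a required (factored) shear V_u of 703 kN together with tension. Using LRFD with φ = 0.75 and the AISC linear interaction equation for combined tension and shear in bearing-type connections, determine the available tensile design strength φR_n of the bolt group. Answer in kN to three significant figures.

1490 kN

A_b = π·27²/4 = 572.6 mm²; f_rv = 703 × 1000 / (7 × 572.6) = 175.4 MPa.
F'_nt = 1.3 F_nt − (F_nt / φF_nv) f_rv = 1.3·620 − (620/(0.75·469))·175.4 = 496.8 MPa, capped at F_nt → F'_nt = 496.8 MPa.
R_n = F'_nt · A_b · n = 496.8 × 572.6 × 7 / 1000 = 1991 kN.
Design strength φR_n = 0.75 × 1991 = 1490 kN.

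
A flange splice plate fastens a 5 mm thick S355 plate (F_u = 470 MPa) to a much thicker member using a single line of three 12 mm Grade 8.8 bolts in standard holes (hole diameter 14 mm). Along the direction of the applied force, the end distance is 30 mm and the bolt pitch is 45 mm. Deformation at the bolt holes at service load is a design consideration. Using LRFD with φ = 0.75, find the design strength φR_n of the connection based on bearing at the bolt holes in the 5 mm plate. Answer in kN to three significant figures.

150 kN

Per bolt r_n = 1.2 l_c t F_u ≤ 2.4 d t F_u; upper limit = 2.4 × 12 × 5 × 470 / 1000 = 67.68 kN.
Edge bolt: l_c = 30 − 14/2 = 23 mm → 1.2 × 23 × 5 × 470 / 1000 = 64.86 → r_n = 64.86 kN.
Interior bolts: l_c = 45 − 14 = 31 mm → 1.2 × 31 × 5 × 470 / 1000 = 87.42 → r_n = 67.68 kN.
R_n = 1 × 64.86 + 2 × 67.68 = 200.2 kN.
Design strength φR_n = 0.75 × 200.2 = 150 kN.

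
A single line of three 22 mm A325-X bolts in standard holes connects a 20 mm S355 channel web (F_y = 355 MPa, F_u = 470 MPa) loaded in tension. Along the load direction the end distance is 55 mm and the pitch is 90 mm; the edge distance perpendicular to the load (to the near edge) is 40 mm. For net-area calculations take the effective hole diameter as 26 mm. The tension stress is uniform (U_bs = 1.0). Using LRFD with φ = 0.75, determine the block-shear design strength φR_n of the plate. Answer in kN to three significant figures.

909 kN

Shear plane L_v = 55 + 2·90 = 235 mm; A_gv = 235 × 20 = 4700 mm².
A_nv = (235 − 2.5·26) × 20 = 3400 mm².
A_nt = (40 − 0.5·26) × 20 = 540 mm².
0.6 F_u A_nv = 958.8 kN; 0.6 F_y A_gv = 1001 kN → shear rupture governs the shear term.
R_n = 958.8 + 1.0 × 470 × 540 / 1000 = 1213 kN.
Design strength φR_n = 0.75 × 1213 = 909 kN.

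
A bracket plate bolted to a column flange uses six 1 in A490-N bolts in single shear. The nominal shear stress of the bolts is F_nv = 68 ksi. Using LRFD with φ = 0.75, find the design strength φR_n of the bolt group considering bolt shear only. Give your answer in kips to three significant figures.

240 kips

A_b = π × 1² / 4 = 0.7854 in².
R_n = F_nv · A_b · n · n_s = 68 × 0.7854 × 6 × 1 = 320.4 kips.
Design strength φR_n = 0.75 × 320.4 = 240 kips.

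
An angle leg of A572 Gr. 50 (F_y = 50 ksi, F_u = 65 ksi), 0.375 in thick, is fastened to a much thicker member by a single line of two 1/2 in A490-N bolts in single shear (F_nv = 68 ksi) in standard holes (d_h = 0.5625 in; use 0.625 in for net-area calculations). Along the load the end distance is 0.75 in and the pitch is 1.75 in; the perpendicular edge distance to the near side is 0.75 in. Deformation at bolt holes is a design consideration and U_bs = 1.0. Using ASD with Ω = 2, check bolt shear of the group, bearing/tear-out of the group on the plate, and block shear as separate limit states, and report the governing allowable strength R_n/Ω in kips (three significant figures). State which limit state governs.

13.4 kips (bolt shear governs)

Bolt shear: A_b = π·0.5²/4 = 0.1963 in²; R_n = 68 × 0.1963 × 2 × 1 = 26.7 kips → 26.7 / 2 = 13.4 kips.
Bearing: edge l_c = 0.4688, r_n = 13.71 kips; interior l_c = 1.188, r_n = 29.25 kips; R_n = 13.71 + 1·29.25 = 42.96 kips → 21.5 kips.
Block shear: A_gv = 0.9375, A_nv = 0.5859, A_nt = 0.1641 in²; R_n = min(0.6F_uA_nv, 0.6F_yA_gv) + U_bs·F_u·A_nt = 33.52 kips → 16.8 kips.
Bolt shear governs: 13.4 kips.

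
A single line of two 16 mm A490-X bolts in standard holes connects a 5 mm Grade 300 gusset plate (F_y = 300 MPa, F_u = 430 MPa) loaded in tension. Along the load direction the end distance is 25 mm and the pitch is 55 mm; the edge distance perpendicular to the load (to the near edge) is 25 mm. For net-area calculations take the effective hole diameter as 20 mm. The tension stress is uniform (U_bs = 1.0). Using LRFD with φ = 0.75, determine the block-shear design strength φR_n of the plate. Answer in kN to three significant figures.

Shear plane L_v = 25 + 1·55 = 80 mm; A_gv = 80 × 5 = 400 mm².
A_nv = (80 − 1.5·20) × 5 = 250 mm².
A_nt = (25 − 0.5·20) × 5 = 75 mm².
0.6 F_u A_nv = 64.5 kN; 0.6 F_y A_gv = 72 kN → shear rupture governs the shear term.
R_n = 64.5 + 1.0 × 430 × 75 / 1000 = 96.75 kN.
Design strength φR_n = 0.75 × 96.75 = 72.6 kN.

72.6 kN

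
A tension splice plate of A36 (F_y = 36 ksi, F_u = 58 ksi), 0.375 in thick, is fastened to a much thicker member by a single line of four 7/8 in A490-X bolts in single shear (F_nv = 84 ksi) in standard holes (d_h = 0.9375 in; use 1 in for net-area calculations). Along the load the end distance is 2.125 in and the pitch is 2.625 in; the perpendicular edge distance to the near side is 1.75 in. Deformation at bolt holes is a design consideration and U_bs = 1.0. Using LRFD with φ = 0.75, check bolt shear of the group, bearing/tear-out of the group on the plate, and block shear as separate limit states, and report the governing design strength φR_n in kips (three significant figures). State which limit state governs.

81.1 kips (block shear governs)

Bolt shear: A_b = π·0.875²/4 = 0.6013 in²; R_n = 84 × 0.6013 × 4 × 1 = 202 kips → 0.75 × 202 = 152 kips.
Bearing: edge l_c = 1.656, r_n = 43.23 kips; interior l_c = 1.688, r_n = 44.04 kips; R_n = 43.23 + 3·44.04 = 175.4 kips → 132 kips.
Block shear: A_gv = 3.75, A_nv = 2.438, A_nt = 0.4688 in²; R_n = min(0.6F_uA_nv, 0.6F_yA_gv) + U_bs·F_u·A_nt = 108.2 kips → 81.1 kips.
Block shear governs: 81.1 kips.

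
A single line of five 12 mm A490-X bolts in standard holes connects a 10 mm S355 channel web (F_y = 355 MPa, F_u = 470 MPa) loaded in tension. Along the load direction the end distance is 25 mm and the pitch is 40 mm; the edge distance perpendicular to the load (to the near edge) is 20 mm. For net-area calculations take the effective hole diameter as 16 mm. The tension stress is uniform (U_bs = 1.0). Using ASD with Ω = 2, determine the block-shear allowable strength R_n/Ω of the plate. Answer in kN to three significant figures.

Shear plane L_v = 25 + 4·40 = 185 mm; A_gv = 185 × 10 = 1850 mm².
A_nv = (185 − 4.5·16) × 10 = 1130 mm².
A_nt = (20 − 0.5·16) × 10 = 120 mm².
0.6 F_u A_nv = 318.7 kN; 0.6 F_y A_gv = 394.1 kN → shear rupture governs the shear term.
R_n = 318.7 + 1.0 × 470 × 120 / 1000 = 375.1 kN.
Allowable strength R_n/Ω = 375.1 / 2 = 188 kN.

188 kN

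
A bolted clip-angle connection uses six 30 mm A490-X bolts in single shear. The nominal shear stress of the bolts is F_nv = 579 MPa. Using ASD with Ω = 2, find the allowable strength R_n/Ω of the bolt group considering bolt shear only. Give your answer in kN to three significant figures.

A_b = π × 30² / 4 = 706.9 mm².
R_n = F_nv · A_b · n · n_s = 579 × 706.9 × 6 × 1 / 1000 = 2456 kN.
Allowable strength R_n/Ω = 2456 / 2 = 1230 kN.

1230 kN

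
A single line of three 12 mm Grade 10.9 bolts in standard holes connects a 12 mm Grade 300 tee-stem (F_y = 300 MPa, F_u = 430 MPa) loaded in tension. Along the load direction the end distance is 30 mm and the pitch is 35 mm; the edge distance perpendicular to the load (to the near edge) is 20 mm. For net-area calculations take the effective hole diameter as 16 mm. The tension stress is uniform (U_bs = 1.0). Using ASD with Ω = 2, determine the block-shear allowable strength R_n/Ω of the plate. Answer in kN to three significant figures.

124 kN

Shear plane L_v = 30 + 2·35 = 100 mm; A_gv = 100 × 12 = 1200 mm².
A_nv = (100 − 2.5·16) × 12 = 720 mm².
A_nt = (20 − 0.5·16) × 12 = 144 mm².
0.6 F_u A_nv = 185.8 kN; 0.6 F_y A_gv = 216 kN → shear rupture governs the shear term.
R_n = 185.8 + 1.0 × 430 × 144 / 1000 = 247.7 kN.
Allowable strength R_n/Ω = 247.7 / 2 = 124 kN.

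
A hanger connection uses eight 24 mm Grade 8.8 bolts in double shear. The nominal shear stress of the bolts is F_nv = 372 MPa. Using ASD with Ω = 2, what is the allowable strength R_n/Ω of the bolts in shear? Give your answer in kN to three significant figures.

A_b = π × 24² / 4 = 452.4 mm².
R_n = F_nv · A_b · n · n_s = 372 × 452.4 × 8 × 2 / 1000 = 2693 kN.
Allowable strength R_n/Ω = 2693 / 2 = 1350 kN.

1350 kN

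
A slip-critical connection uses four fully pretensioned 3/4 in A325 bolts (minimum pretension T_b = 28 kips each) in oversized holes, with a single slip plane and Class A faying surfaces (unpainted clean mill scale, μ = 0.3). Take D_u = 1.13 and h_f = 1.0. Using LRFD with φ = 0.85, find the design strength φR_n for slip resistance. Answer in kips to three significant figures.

32.3 kips

R_n = μ · D_u · h_f · T_b · n_s · n_b = 0.3 × 1.13 × 1.0 × 28 × 1 × 4 = 37.97 kips.
Design strength φR_n = 0.85 × 37.97 = 32.3 kips.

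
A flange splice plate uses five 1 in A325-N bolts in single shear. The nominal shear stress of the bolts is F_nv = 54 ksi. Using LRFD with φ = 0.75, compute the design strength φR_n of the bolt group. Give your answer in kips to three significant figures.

159 kips

A_b = π × 1² / 4 = 0.7854 in².
R_n = F_nv · A_b · n · n_s = 54 × 0.7854 × 5 × 1 = 212.1 kips.
Design strength φR_n = 0.75 × 212.1 = 159 kips.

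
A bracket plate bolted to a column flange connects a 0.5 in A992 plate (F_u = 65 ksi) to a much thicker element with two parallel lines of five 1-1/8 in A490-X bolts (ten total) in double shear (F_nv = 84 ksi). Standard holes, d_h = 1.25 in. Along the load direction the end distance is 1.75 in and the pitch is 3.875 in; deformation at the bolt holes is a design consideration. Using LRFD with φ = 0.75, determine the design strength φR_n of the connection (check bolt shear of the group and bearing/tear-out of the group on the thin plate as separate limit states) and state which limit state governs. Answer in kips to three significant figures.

592 kips (bearing governs)

Bolt shear: A_b = π·1.125²/4 = 0.994 in²; R_n = 84 × 0.994 × 10 × 2 = 1670 kips → 0.75 × 1670 = 1250 kips.
Bearing (1.2 l_c t F_u ≤ 2.4 d t F_u): upper limit = 2.4·1.125·0.5·65 = 87.75 kips.
  Edge l_c = 1.75 − 1.25/2 = 1.125 → r_n = 43.87 kips; interior l_c = 3.875 − 1.25 = 2.625 → r_n = 87.75 kips.
  R_n,bearing = 2·43.87 + 8·87.75 = 789.7 kips → 0.75 × 789.7 = 592 kips.
Bearing governs: 592 kips.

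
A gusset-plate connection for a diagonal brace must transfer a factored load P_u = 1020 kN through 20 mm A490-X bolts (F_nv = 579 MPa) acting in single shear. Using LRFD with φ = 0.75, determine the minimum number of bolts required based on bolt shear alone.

8 bolts

A_b = π·20²/4 = 314.2 mm².
Per-bolt design strength φR_n = 0.75 × 579 × 314.2 × 1 / 1000 = 136.4 kN.
n ≥ 1020 / 136.4 = 7.477 → use 8 bolts.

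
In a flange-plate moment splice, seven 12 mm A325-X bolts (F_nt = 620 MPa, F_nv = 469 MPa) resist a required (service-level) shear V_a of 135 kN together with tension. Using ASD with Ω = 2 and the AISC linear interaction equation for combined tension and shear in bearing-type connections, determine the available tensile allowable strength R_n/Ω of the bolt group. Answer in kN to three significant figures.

141 kN

A_b = π·12²/4 = 113.1 mm²; f_rv = 135 × 1000 / (7 × 113.1) = 170.5 MPa.
F'_nt = 1.3 F_nt − (Ω F_nt / F_nv) f_rv = 1.3·620 − (2·620/469)·170.5 = 355.1 MPa, capped at F_nt → F'_nt = 355.1 MPa.
R_n = F'_nt · A_b · n = 355.1 × 113.1 × 7 / 1000 = 281.2 kN.
Allowable strength R_n/Ω = 281.2 / 2 = 141 kN.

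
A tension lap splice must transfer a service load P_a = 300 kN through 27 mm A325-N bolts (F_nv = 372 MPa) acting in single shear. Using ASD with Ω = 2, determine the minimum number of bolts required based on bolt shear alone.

3 bolts

A_b = π·27²/4 = 572.6 mm².
Per-bolt allowable strength R_n/Ω = 372 × 572.6 × 1 / 1000 / 2 = 106.5 kN.
n ≥ 300 / 106.5 = 2.817 → use 3 bolts.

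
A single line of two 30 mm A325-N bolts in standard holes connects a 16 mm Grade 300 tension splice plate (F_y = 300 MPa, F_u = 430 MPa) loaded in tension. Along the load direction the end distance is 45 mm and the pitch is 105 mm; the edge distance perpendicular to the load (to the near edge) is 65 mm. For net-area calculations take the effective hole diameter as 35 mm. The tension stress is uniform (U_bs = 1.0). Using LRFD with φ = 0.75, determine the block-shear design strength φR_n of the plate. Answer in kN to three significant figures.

547 kN

Shear plane L_v = 45 + 1·105 = 150 mm; A_gv = 150 × 16 = 2400 mm².
A_nv = (150 − 1.5·35) × 16 = 1560 mm².
A_nt = (65 − 0.5·35) × 16 = 760 mm².
0.6 F_u A_nv = 402.5 kN; 0.6 F_y A_gv = 432 kN → shear rupture governs the shear term.
R_n = 402.5 + 1.0 × 430 × 760 / 1000 = 729.3 kN.
Design strength φR_n = 0.75 × 729.3 = 547 kN.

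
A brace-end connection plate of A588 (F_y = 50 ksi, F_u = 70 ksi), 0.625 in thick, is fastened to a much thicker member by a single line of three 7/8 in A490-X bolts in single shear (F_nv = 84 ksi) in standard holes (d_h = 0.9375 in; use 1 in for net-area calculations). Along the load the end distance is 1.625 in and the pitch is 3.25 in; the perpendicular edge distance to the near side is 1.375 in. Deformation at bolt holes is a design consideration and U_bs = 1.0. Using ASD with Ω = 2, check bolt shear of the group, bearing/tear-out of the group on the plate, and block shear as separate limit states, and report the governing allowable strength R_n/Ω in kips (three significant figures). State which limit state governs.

75.8 kips (bolt shear governs)

Bolt shear: A_b = π·0.875²/4 = 0.6013 in²; R_n = 84 × 0.6013 × 3 × 1 = 151.5 kips → 151.5 / 2 = 75.8 kips.
Bearing: edge l_c = 1.156, r_n = 60.7 kips; interior l_c = 2.312, r_n = 91.88 kips; R_n = 60.7 + 2·91.88 = 244.5 kips → 122 kips.
Block shear: A_gv = 5.078, A_nv = 3.516, A_nt = 0.5469 in²; R_n = min(0.6F_uA_nv, 0.6F_yA_gv) + U_bs·F_u·A_nt = 185.9 kips → 93 kips.
Bolt shear governs: 75.8 kips.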